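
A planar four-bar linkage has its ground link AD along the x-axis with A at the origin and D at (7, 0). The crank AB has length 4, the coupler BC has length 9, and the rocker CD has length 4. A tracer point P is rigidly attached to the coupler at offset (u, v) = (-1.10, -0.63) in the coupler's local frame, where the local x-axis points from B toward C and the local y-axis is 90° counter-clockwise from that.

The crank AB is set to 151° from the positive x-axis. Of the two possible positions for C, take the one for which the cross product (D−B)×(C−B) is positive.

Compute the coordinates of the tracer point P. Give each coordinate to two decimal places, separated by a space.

-4.46 1.11

A=(0,0), D=(7.00,0)
B = A + 4.00·(cos151°, sin151°) = (-3.4985, 1.9392)
|BD| = 10.6761
circle(B,9.00) ∩ circle(D,4.00): a=8.3822, h=3.2769
  candidates: C₊=(5.3395,3.6391) cross=34.985; C₋=(4.1491,-2.8057) cross=-34.985
  mode + wants cross > 0 → take C=(5.3395,3.6391) (cross=34.985)
ex = (C−B)/|BC| = (0.9820,0.1889); ey = (-0.1889,0.9820)
P = B + -1.10·ex + -0.63·ey = (-4.4597,1.1128)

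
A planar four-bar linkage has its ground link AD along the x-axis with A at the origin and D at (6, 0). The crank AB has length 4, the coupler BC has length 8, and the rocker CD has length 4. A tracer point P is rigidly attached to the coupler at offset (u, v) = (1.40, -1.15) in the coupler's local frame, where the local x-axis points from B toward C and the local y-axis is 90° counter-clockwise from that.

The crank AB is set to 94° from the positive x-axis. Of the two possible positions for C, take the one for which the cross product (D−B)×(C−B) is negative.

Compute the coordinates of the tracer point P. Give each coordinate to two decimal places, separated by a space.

-0.64 2.22

A=(0,0), D=(6.00,0)
B = A + 4.00·(cos94°, sin94°) = (-0.2790, 3.9903)
|BD| = 7.4396
circle(B,8.00) ∩ circle(D,4.00): a=6.9458, h=3.9694
  candidates: C₊=(7.7122,3.6150) cross=29.531; C₋=(3.4542,-3.0853) cross=-29.531
  mode - wants cross < 0 → take C=(3.4542,-3.0853) (cross=-29.531)
ex = (C−B)/|BC| = (0.4667,-0.8844); ey = (0.8844,0.4667)
P = B + 1.40·ex + -1.15·ey = (-0.6428,2.2154)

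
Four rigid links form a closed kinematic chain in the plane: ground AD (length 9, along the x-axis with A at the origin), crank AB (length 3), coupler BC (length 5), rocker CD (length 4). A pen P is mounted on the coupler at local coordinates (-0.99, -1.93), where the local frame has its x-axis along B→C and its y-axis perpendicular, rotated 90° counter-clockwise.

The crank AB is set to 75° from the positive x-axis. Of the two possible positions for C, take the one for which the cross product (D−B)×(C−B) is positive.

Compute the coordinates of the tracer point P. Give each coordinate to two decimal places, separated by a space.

A=(0,0), D=(9.00,0)
B = A + 3.00·(cos75°, sin75°) = (0.7765, 2.8978)
|BD| = 8.7192
circle(B,5.00) ∩ circle(D,4.00): a=4.8757, h=1.1080
  candidates: C₊=(5.7432,2.3224) cross=9.661; C₋=(5.0068,0.2323) cross=-9.661
  mode + wants cross > 0 → take C=(5.7432,2.3224) (cross=9.661)
ex = (C−B)/|BC| = (0.9934,-0.1151); ey = (0.1151,0.9934)
P = B + -0.99·ex + -1.93·ey = (-0.4291,1.0945)

-0.43 1.09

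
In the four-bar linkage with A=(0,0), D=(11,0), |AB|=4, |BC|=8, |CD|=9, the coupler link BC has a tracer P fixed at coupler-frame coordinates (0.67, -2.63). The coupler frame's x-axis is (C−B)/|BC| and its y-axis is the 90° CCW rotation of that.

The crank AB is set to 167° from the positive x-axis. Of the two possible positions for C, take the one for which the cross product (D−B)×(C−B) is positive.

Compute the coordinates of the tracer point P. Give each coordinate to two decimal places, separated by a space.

A=(0,0), D=(11.00,0)
B = A + 4.00·(cos167°, sin167°) = (-3.8975, 0.8998)
|BD| = 14.9246
circle(B,8.00) ∩ circle(D,9.00): a=6.8928, h=4.0607
  candidates: C₊=(3.2276,4.5376) cross=60.605; C₋=(2.7379,-3.5691) cross=-60.605
  mode + wants cross > 0 → take C=(3.2276,4.5376) (cross=60.605)
ex = (C−B)/|BC| = (0.8906,0.4547); ey = (-0.4547,0.8906)
P = B + 0.67·ex + -2.63·ey = (-2.1048,-1.1379)

-2.10 -1.14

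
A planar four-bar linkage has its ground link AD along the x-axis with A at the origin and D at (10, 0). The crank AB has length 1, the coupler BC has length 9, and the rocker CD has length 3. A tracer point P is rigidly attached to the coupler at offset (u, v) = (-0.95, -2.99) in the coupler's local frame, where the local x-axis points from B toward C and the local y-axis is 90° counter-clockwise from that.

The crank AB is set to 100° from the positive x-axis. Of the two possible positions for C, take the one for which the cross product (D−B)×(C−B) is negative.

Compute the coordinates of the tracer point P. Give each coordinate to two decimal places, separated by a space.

-2.17 -1.43

A=(0,0), D=(10.00,0)
B = A + 1.00·(cos100°, sin100°) = (-0.1736, 0.9848)
|BD| = 10.2212
circle(B,9.00) ∩ circle(D,3.00): a=8.6327, h=2.5449
  candidates: C₊=(8.6641,2.6861) cross=26.012; C₋=(8.1737,-2.3800) cross=-26.012
  mode - wants cross < 0 → take C=(8.1737,-2.3800) (cross=-26.012)
ex = (C−B)/|BC| = (0.9275,-0.3739); ey = (0.3739,0.9275)
P = B + -0.95·ex + -2.99·ey = (-2.1726,-1.4332)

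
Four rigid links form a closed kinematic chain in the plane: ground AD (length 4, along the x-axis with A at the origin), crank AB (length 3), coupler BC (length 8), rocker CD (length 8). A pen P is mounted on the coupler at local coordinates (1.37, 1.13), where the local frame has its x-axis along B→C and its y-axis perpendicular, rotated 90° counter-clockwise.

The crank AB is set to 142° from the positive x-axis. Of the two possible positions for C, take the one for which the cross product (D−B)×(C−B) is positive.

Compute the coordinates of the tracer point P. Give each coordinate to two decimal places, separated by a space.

-2.33 3.62

A=(0,0), D=(4.00,0)
B = A + 3.00·(cos142°, sin142°) = (-2.3640, 1.8470)
|BD| = 6.6266
circle(B,8.00) ∩ circle(D,8.00): a=3.3133, h=7.2816
  candidates: C₊=(2.8475,7.9166) cross=48.253; C₋=(-1.2116,-6.0696) cross=-48.253
  mode + wants cross > 0 → take C=(2.8475,7.9166) (cross=48.253)
ex = (C−B)/|BC| = (0.6514,0.7587); ey = (-0.7587,0.6514)
P = B + 1.37·ex + 1.13·ey = (-2.3289,3.6225)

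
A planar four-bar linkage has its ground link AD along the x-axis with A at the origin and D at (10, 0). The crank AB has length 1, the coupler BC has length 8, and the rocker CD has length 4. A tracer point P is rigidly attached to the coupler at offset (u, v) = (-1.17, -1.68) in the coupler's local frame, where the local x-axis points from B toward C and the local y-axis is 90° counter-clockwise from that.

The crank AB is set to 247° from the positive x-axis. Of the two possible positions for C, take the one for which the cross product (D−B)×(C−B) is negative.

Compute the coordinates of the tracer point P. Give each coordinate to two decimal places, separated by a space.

-1.95 -2.24

A=(0,0), D=(10.00,0)
B = A + 1.00·(cos247°, sin247°) = (-0.3907, -0.9205)
|BD| = 10.4314
circle(B,8.00) ∩ circle(D,4.00): a=7.5165, h=2.7391
  candidates: C₊=(6.8547,2.4712) cross=28.573; C₋=(7.3381,-2.9857) cross=-28.573
  mode - wants cross < 0 → take C=(7.3381,-2.9857) (cross=-28.573)
ex = (C−B)/|BC| = (0.9661,-0.2581); ey = (0.2581,0.9661)
P = B + -1.17·ex + -1.68·ey = (-1.9548,-2.2415)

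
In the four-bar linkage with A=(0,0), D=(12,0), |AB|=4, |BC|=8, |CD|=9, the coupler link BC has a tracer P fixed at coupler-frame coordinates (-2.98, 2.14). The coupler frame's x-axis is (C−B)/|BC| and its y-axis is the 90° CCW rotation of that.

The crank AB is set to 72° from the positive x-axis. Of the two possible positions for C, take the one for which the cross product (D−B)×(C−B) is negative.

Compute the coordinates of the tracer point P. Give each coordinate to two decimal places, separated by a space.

2.30 7.32

A=(0,0), D=(12.00,0)
B = A + 4.00·(cos72°, sin72°) = (1.2361, 3.8042)
|BD| = 11.4164
circle(B,8.00) ∩ circle(D,9.00): a=4.9637, h=6.2739
  candidates: C₊=(8.0067,8.0656) cross=71.626; C₋=(3.8254,-3.7651) cross=-71.626
  mode - wants cross < 0 → take C=(3.8254,-3.7651) (cross=-71.626)
ex = (C−B)/|BC| = (0.3237,-0.9462); ey = (0.9462,0.3237)
P = B + -2.98·ex + 2.14·ey = (2.2963,7.3165)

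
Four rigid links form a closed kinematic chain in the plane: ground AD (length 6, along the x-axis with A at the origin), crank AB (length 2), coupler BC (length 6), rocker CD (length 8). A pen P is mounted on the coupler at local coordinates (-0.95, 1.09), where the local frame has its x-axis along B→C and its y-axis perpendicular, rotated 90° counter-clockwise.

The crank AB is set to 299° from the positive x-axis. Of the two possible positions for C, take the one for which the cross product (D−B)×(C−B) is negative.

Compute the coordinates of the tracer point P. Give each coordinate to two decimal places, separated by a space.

A=(0,0), D=(6.00,0)
B = A + 2.00·(cos299°, sin299°) = (0.9696, -1.7492)
|BD| = 5.3258
circle(B,6.00) ∩ circle(D,8.00): a=0.0342, h=5.9999
  candidates: C₊=(-0.9687,3.9291) cross=31.955; C₋=(2.9726,-7.4050) cross=-31.955
  mode - wants cross < 0 → take C=(2.9726,-7.4050) (cross=-31.955)
ex = (C−B)/|BC| = (0.3338,-0.9426); ey = (0.9426,0.3338)
P = B + -0.95·ex + 1.09·ey = (1.6800,-0.4899)

1.68 -0.49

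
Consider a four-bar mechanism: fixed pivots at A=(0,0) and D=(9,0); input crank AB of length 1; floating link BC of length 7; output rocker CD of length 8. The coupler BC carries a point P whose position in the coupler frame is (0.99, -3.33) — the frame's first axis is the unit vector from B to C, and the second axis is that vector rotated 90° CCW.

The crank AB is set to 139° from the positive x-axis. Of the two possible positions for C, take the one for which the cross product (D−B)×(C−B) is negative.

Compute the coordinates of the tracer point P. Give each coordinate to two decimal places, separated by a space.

A=(0,0), D=(9.00,0)
B = A + 1.00·(cos139°, sin139°) = (-0.7547, 0.6561)
|BD| = 9.7767
circle(B,7.00) ∩ circle(D,8.00): a=4.1212, h=5.6582
  candidates: C₊=(3.7369,6.0250) cross=55.319; C₋=(2.9776,-5.2659) cross=-55.319
  mode - wants cross < 0 → take C=(2.9776,-5.2659) (cross=-55.319)
ex = (C−B)/|BC| = (0.5332,-0.8460); ey = (0.8460,0.5332)
P = B + 0.99·ex + -3.33·ey = (-3.0440,-1.9570)

-3.04 -1.96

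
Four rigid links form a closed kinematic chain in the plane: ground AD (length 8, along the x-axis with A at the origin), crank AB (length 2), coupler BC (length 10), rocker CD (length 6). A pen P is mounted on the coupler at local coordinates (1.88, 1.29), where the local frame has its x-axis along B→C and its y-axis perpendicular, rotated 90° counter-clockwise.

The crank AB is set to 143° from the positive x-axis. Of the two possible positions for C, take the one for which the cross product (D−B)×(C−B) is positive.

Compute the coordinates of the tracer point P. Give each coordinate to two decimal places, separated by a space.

-0.55 3.23

A=(0,0), D=(8.00,0)
B = A + 2.00·(cos143°, sin143°) = (-1.5973, 1.2036)
|BD| = 9.6725
circle(B,10.00) ∩ circle(D,6.00): a=8.1446, h=5.8022
  candidates: C₊=(7.2060,5.9472) cross=56.122; C₋=(5.7620,-5.5670) cross=-56.122
  mode + wants cross > 0 → take C=(7.2060,5.9472) (cross=56.122)
ex = (C−B)/|BC| = (0.8803,0.4744); ey = (-0.4744,0.8803)
P = B + 1.88·ex + 1.29·ey = (-0.5542,3.2311)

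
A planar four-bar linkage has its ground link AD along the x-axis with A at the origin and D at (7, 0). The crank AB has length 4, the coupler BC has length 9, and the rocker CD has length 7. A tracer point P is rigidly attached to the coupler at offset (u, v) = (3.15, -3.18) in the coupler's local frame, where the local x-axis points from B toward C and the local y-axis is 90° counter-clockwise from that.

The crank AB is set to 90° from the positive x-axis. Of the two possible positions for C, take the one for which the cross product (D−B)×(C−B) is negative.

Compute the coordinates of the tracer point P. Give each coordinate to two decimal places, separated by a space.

-2.44 0.25

A=(0,0), D=(7.00,0)
B = A + 4.00·(cos90°, sin90°) = (0.0000, 4.0000)
|BD| = 8.0623
circle(B,9.00) ∩ circle(D,7.00): a=6.0157, h=6.6941
  candidates: C₊=(8.5443,6.8275) cross=53.970; C₋=(1.9019,-4.7968) cross=-53.970
  mode - wants cross < 0 → take C=(1.9019,-4.7968) (cross=-53.970)
ex = (C−B)/|BC| = (0.2113,-0.9774); ey = (0.9774,0.2113)
P = B + 3.15·ex + -3.18·ey = (-2.4425,0.2491)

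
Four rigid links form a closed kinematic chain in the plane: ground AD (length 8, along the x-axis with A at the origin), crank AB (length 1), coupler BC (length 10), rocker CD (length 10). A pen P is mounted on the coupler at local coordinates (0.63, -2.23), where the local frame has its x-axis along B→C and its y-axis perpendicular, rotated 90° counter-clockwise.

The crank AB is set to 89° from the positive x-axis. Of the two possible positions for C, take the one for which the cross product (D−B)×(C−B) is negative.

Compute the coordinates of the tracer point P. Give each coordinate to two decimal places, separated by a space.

A=(0,0), D=(8.00,0)
B = A + 1.00·(cos89°, sin89°) = (0.0175, 0.9998)
|BD| = 8.0449
circle(B,10.00) ∩ circle(D,10.00): a=4.0225, h=9.1553
  candidates: C₊=(5.1466,9.5843) cross=73.654; C₋=(2.8709,-8.5844) cross=-73.654
  mode - wants cross < 0 → take C=(2.8709,-8.5844) (cross=-73.654)
ex = (C−B)/|BC| = (0.2853,-0.9584); ey = (0.9584,0.2853)
P = B + 0.63·ex + -2.23·ey = (-1.9401,-0.2403)

-1.94 -0.24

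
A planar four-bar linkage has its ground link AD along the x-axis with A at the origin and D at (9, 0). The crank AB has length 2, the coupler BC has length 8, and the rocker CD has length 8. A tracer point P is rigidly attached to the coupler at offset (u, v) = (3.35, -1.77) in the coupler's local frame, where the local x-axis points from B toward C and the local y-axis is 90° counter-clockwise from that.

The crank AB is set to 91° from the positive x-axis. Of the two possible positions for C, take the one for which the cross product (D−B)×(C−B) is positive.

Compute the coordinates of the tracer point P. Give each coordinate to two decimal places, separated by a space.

A=(0,0), D=(9.00,0)
B = A + 2.00·(cos91°, sin91°) = (-0.0349, 1.9997)
|BD| = 9.2536
circle(B,8.00) ∩ circle(D,8.00): a=4.6268, h=6.5263
  candidates: C₊=(5.8929,7.3720) cross=60.392; C₋=(3.0722,-5.3723) cross=-60.392
  mode + wants cross > 0 → take C=(5.8929,7.3720) (cross=60.392)
ex = (C−B)/|BC| = (0.7410,0.6715); ey = (-0.6715,0.7410)
P = B + 3.35·ex + -1.77·ey = (3.6360,2.9378)

3.64 2.94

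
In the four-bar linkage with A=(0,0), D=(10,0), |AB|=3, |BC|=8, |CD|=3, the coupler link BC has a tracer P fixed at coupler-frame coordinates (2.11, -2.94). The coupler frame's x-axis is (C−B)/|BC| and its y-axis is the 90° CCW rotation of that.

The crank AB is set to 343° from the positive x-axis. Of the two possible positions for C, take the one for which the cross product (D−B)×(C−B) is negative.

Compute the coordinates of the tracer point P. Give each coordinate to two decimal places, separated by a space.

4.15 -4.26

A=(0,0), D=(10.00,0)
B = A + 3.00·(cos343°, sin343°) = (2.8689, -0.8771)
|BD| = 7.1848
circle(B,8.00) ∩ circle(D,3.00): a=7.4199, h=2.9908
  candidates: C₊=(9.8682,2.9971) cross=21.488; C₋=(10.5985,-2.9397) cross=-21.488
  mode - wants cross < 0 → take C=(10.5985,-2.9397) (cross=-21.488)
ex = (C−B)/|BC| = (0.9662,-0.2578); ey = (0.2578,0.9662)
P = B + 2.11·ex + -2.94·ey = (4.1496,-4.2617)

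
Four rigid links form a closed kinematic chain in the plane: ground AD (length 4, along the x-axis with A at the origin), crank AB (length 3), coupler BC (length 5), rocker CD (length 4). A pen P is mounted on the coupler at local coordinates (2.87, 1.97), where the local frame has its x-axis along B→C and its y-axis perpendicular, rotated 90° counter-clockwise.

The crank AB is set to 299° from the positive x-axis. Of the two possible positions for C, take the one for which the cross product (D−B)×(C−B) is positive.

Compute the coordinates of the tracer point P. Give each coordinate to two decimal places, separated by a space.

-0.90 -0.06

A=(0,0), D=(4.00,0)
B = A + 3.00·(cos299°, sin299°) = (1.4544, -2.6239)
|BD| = 3.6558
circle(B,5.00) ∩ circle(D,4.00): a=3.0588, h=3.9552
  candidates: C₊=(0.7456,2.3256) cross=14.459; C₋=(6.4231,-3.1825) cross=-14.459
  mode + wants cross > 0 → take C=(0.7456,2.3256) (cross=14.459)
ex = (C−B)/|BC| = (-0.1418,0.9899); ey = (-0.9899,-0.1418)
P = B + 2.87·ex + 1.97·ey = (-0.9026,-0.0621)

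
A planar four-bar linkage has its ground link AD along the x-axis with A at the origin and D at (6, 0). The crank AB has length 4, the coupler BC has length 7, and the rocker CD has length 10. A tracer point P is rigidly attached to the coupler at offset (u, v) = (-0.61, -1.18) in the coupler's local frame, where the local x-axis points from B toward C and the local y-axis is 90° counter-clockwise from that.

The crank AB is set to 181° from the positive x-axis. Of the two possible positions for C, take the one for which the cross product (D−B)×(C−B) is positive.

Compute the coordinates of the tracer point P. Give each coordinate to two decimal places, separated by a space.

-3.10 -1.05

A=(0,0), D=(6.00,0)
B = A + 4.00·(cos181°, sin181°) = (-3.9994, -0.0698)
|BD| = 9.9996
circle(B,7.00) ∩ circle(D,10.00): a=2.4497, h=6.5574
  candidates: C₊=(-1.5955,6.5045) cross=65.571; C₋=(-1.5039,-6.6099) cross=-65.571
  mode + wants cross > 0 → take C=(-1.5955,6.5045) (cross=65.571)
ex = (C−B)/|BC| = (0.3434,0.9392); ey = (-0.9392,0.3434)
P = B + -0.61·ex + -1.18·ey = (-3.1006,-1.0479)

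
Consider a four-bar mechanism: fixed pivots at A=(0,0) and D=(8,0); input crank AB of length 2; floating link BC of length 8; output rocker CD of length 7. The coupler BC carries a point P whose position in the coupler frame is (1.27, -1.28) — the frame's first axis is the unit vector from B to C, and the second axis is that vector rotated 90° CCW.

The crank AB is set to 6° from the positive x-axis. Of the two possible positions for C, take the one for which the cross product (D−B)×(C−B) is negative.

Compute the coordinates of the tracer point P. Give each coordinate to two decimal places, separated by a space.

1.52 -1.53

A=(0,0), D=(8.00,0)
B = A + 2.00·(cos6°, sin6°) = (1.9890, 0.2091)
|BD| = 6.0146
circle(B,8.00) ∩ circle(D,7.00): a=4.2543, h=6.7750
  candidates: C₊=(6.4762,6.8321) cross=40.749; C₋=(6.0052,-6.7098) cross=-40.749
  mode - wants cross < 0 → take C=(6.0052,-6.7098) (cross=-40.749)
ex = (C−B)/|BC| = (0.5020,-0.8649); ey = (0.8649,0.5020)
P = B + 1.27·ex + -1.28·ey = (1.5196,-1.5319)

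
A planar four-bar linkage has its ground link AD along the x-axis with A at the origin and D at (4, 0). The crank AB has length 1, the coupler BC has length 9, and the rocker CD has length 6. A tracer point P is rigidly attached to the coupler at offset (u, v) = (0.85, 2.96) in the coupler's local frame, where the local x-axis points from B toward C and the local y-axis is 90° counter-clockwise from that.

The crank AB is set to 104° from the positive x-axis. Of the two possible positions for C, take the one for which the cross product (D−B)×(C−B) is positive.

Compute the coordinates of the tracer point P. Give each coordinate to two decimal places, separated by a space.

A=(0,0), D=(4.00,0)
B = A + 1.00·(cos104°, sin104°) = (-0.2419, 0.9703)
|BD| = 4.3515
circle(B,9.00) ∩ circle(D,6.00): a=7.3464, h=5.1991
  candidates: C₊=(8.0788,4.4004) cross=22.624; C₋=(5.7602,-5.7360) cross=-22.624
  mode + wants cross > 0 → take C=(8.0788,4.4004) (cross=22.624)
ex = (C−B)/|BC| = (0.9245,0.3811); ey = (-0.3811,0.9245)
P = B + 0.85·ex + 2.96·ey = (-0.5842,4.0308)

-0.58 4.03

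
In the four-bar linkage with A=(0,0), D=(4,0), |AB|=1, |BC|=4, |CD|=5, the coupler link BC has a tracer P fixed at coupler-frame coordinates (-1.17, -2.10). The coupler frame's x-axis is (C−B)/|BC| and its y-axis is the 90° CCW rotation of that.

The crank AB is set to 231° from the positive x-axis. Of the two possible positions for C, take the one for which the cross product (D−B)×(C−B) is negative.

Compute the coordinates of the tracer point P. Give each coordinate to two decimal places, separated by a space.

A=(0,0), D=(4.00,0)
B = A + 1.00·(cos231°, sin231°) = (-0.6293, -0.7771)
|BD| = 4.6941
circle(B,4.00) ∩ circle(D,5.00): a=1.3884, h=3.7513
  candidates: C₊=(0.1189,3.1523) cross=17.609; C₋=(1.3610,-4.2468) cross=-17.609
  mode - wants cross < 0 → take C=(1.3610,-4.2468) (cross=-17.609)
ex = (C−B)/|BC| = (0.4976,-0.8674); ey = (0.8674,0.4976)
P = B + -1.17·ex + -2.10·ey = (-3.0331,-0.8072)

-3.03 -0.81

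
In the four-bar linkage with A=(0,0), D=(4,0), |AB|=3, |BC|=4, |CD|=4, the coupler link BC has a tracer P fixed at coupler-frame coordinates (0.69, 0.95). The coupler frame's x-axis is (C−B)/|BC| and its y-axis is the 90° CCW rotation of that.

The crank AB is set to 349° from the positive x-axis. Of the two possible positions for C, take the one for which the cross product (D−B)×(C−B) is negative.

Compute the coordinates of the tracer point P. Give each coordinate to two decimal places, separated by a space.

A=(0,0), D=(4.00,0)
B = A + 3.00·(cos349°, sin349°) = (2.9449, -0.5724)
|BD| = 1.2004
circle(B,4.00) ∩ circle(D,4.00): a=0.6002, h=3.9547
  candidates: C₊=(1.5866,3.1899) cross=4.747; C₋=(5.3583,-3.7623) cross=-4.747
  mode - wants cross < 0 → take C=(5.3583,-3.7623) (cross=-4.747)
ex = (C−B)/|BC| = (0.6034,-0.7975); ey = (0.7975,0.6034)
P = B + 0.69·ex + 0.95·ey = (4.1188,-0.5495)

4.12 -0.55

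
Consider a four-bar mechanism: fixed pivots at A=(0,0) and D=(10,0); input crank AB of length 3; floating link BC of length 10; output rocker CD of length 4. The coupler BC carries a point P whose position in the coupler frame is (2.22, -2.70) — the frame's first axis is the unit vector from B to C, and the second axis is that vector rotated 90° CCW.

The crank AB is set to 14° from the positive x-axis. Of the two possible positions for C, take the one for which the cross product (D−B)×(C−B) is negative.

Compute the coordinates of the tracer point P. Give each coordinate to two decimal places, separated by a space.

3.79 -2.66

A=(0,0), D=(10.00,0)
B = A + 3.00·(cos14°, sin14°) = (2.9109, 0.7258)
|BD| = 7.1262
circle(B,10.00) ∩ circle(D,4.00): a=9.4569, h=3.2508
  candidates: C₊=(12.6497,2.9966) cross=23.166; C₋=(11.9875,-3.4713) cross=-23.166
  mode - wants cross < 0 → take C=(11.9875,-3.4713) (cross=-23.166)
ex = (C−B)/|BC| = (0.9077,-0.4197); ey = (0.4197,0.9077)
P = B + 2.22·ex + -2.70·ey = (3.7927,-2.6567)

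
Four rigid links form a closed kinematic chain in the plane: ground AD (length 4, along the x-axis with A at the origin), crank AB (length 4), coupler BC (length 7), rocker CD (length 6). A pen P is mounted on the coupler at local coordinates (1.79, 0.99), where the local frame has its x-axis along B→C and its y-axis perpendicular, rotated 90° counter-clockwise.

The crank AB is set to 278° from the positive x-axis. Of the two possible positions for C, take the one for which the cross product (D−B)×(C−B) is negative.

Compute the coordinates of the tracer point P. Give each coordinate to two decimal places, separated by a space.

2.46 -3.21

A=(0,0), D=(4.00,0)
B = A + 4.00·(cos278°, sin278°) = (0.5567, -3.9611)
|BD| = 5.2485
circle(B,7.00) ∩ circle(D,6.00): a=3.8627, h=5.8378
  candidates: C₊=(-1.3150,2.7841) cross=30.639; C₋=(7.4967,-4.8758) cross=-30.639
  mode - wants cross < 0 → take C=(7.4967,-4.8758) (cross=-30.639)
ex = (C−B)/|BC| = (0.9914,-0.1307); ey = (0.1307,0.9914)
P = B + 1.79·ex + 0.99·ey = (2.4607,-3.2135)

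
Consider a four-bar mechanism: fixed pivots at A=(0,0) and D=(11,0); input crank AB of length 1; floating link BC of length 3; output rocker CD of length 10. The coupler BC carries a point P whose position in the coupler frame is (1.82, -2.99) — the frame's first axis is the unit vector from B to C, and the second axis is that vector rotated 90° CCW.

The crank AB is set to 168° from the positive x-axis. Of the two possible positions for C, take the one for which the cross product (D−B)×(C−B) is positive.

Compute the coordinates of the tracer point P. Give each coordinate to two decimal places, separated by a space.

A=(0,0), D=(11.00,0)
B = A + 1.00·(cos168°, sin168°) = (-0.9781, 0.2079)
|BD| = 11.9800
circle(B,3.00) ∩ circle(D,10.00): a=2.1920, h=2.0482
  candidates: C₊=(1.2490,2.2178) cross=24.538; C₋=(1.1779,-1.8781) cross=-24.538
  mode + wants cross > 0 → take C=(1.2490,2.2178) (cross=24.538)
ex = (C−B)/|BC| = (0.7424,0.6700); ey = (-0.6700,0.7424)
P = B + 1.82·ex + -2.99·ey = (2.3762,-0.7925)

2.38 -0.79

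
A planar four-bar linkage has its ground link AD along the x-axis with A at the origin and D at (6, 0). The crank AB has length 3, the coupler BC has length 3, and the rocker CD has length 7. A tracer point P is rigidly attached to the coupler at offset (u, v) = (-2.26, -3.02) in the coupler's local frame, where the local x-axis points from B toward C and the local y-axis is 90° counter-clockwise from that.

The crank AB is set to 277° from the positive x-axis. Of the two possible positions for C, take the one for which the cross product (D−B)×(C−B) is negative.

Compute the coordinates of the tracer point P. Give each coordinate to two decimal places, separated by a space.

-3.37 -2.45

A=(0,0), D=(6.00,0)
B = A + 3.00·(cos277°, sin277°) = (0.3656, -2.9776)
|BD| = 6.3728
circle(B,3.00) ∩ circle(D,7.00): a=0.0481, h=2.9996
  candidates: C₊=(-0.9934,-0.3031) cross=19.116; C₋=(1.8097,-5.6072) cross=-19.116
  mode - wants cross < 0 → take C=(1.8097,-5.6072) (cross=-19.116)
ex = (C−B)/|BC| = (0.4813,-0.8765); ey = (0.8765,0.4813)
P = B + -2.26·ex + -3.02·ey = (-3.3694,-2.4504)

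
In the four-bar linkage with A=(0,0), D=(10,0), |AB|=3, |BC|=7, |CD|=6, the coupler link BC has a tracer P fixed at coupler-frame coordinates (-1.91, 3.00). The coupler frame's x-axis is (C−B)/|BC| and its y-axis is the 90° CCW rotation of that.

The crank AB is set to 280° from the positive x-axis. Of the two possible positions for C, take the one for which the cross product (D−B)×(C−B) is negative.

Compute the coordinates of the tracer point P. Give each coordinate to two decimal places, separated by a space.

-0.29 0.51

A=(0,0), D=(10.00,0)
B = A + 3.00·(cos280°, sin280°) = (0.5209, -2.9544)
|BD| = 9.9288
circle(B,7.00) ∩ circle(D,6.00): a=5.6191, h=4.1745
  candidates: C₊=(4.6433,2.7030) cross=41.447; C₋=(7.1276,-5.2678) cross=-41.447
  mode - wants cross < 0 → take C=(7.1276,-5.2678) (cross=-41.447)
ex = (C−B)/|BC| = (0.9438,-0.3305); ey = (0.3305,0.9438)
P = B + -1.91·ex + 3.00·ey = (-0.2903,0.5082)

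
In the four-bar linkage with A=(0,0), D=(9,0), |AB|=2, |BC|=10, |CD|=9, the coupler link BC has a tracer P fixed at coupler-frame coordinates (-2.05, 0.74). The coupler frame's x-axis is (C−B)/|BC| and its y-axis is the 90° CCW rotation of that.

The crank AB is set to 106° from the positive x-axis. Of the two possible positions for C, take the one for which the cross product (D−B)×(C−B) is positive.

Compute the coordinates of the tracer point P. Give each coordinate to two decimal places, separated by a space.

-2.56 1.07

A=(0,0), D=(9.00,0)
B = A + 2.00·(cos106°, sin106°) = (-0.5513, 1.9225)
|BD| = 9.7428
circle(B,10.00) ∩ circle(D,9.00): a=5.8465, h=8.1129
  candidates: C₊=(6.7811,8.7222) cross=79.042; C₋=(3.5794,-7.1845) cross=-79.042
  mode + wants cross > 0 → take C=(6.7811,8.7222) (cross=79.042)
ex = (C−B)/|BC| = (0.7332,0.6800); ey = (-0.6800,0.7332)
P = B + -2.05·ex + 0.74·ey = (-2.5576,1.0712)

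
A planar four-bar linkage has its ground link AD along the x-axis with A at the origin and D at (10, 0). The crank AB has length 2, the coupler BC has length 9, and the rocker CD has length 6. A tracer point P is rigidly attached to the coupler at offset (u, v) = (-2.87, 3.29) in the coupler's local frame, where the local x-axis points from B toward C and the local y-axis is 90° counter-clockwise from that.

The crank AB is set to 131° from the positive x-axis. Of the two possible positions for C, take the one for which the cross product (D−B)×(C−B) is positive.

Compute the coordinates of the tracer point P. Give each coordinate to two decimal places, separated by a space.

A=(0,0), D=(10.00,0)
B = A + 2.00·(cos131°, sin131°) = (-1.3121, 1.5094)
|BD| = 11.4124
circle(B,9.00) ∩ circle(D,6.00): a=7.6777, h=4.6960
  candidates: C₊=(6.9193,5.1487) cross=53.593; C₋=(5.6771,-4.1608) cross=-53.593
  mode + wants cross > 0 → take C=(6.9193,5.1487) (cross=53.593)
ex = (C−B)/|BC| = (0.9146,0.4044); ey = (-0.4044,0.9146)
P = B + -2.87·ex + 3.29·ey = (-5.2674,3.3579)

-5.27 3.36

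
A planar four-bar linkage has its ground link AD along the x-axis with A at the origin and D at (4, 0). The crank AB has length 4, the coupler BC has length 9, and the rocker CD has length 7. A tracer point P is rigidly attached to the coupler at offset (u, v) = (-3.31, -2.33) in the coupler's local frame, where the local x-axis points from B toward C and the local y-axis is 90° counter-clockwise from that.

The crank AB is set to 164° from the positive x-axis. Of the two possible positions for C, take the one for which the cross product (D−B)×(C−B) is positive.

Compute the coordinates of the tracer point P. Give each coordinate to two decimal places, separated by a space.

-4.86 -2.82

A=(0,0), D=(4.00,0)
B = A + 4.00·(cos164°, sin164°) = (-3.8450, 1.1025)
|BD| = 7.9221
circle(B,9.00) ∩ circle(D,7.00): a=5.9807, h=6.7254
  candidates: C₊=(3.0135,6.9301) cross=53.280; C₋=(1.1415,-6.3897) cross=-53.280
  mode + wants cross > 0 → take C=(3.0135,6.9301) (cross=53.280)
ex = (C−B)/|BC| = (0.7621,0.6475); ey = (-0.6475,0.7621)
P = B + -3.31·ex + -2.33·ey = (-4.8588,-2.8163)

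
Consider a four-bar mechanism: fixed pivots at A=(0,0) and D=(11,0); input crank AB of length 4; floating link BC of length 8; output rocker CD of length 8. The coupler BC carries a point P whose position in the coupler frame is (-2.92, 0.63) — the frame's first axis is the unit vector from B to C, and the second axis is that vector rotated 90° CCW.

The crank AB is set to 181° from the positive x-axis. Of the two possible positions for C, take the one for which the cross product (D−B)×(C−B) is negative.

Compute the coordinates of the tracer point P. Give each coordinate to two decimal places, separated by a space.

A=(0,0), D=(11.00,0)
B = A + 4.00·(cos181°, sin181°) = (-3.9994, -0.0698)
|BD| = 14.9996
circle(B,8.00) ∩ circle(D,8.00): a=7.4998, h=2.7845
  candidates: C₊=(3.4873,2.7495) cross=41.766; C₋=(3.5133,-2.8194) cross=-41.766
  mode - wants cross < 0 → take C=(3.5133,-2.8194) (cross=-41.766)
ex = (C−B)/|BC| = (0.9391,-0.3437); ey = (0.3437,0.9391)
P = B + -2.92·ex + 0.63·ey = (-6.5250,1.5254)

-6.52 1.53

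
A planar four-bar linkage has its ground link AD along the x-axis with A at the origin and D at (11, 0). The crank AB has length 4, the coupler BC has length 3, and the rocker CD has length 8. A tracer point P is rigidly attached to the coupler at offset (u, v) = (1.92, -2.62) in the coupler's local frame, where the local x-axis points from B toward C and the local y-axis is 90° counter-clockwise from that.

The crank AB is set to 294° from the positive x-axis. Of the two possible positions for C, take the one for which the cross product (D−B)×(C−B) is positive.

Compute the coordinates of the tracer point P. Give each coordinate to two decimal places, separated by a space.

A=(0,0), D=(11.00,0)
B = A + 4.00·(cos294°, sin294°) = (1.6269, -3.6542)
|BD| = 10.0602
circle(B,3.00) ∩ circle(D,8.00): a=2.2965, h=1.9303
  candidates: C₊=(3.0655,-1.0216) cross=19.419; C₋=(4.4678,-4.6184) cross=-19.419
  mode + wants cross > 0 → take C=(3.0655,-1.0216) (cross=19.419)
ex = (C−B)/|BC| = (0.4795,0.8775); ey = (-0.8775,0.4795)
P = B + 1.92·ex + -2.62·ey = (4.8468,-3.2257)

4.85 -3.23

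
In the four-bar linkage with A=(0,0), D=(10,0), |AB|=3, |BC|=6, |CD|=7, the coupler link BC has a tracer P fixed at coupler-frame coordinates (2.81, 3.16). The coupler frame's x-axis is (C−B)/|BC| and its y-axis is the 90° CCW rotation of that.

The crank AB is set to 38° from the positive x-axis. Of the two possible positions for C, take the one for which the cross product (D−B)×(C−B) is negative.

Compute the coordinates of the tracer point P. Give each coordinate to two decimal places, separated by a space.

6.22 0.12

A=(0,0), D=(10.00,0)
B = A + 3.00·(cos38°, sin38°) = (2.3640, 1.8470)
|BD| = 7.8562
circle(B,6.00) ∩ circle(D,7.00): a=3.1007, h=5.1367
  candidates: C₊=(6.5855,6.1107) cross=40.355; C₋=(4.1702,-3.8747) cross=-40.355
  mode - wants cross < 0 → take C=(4.1702,-3.8747) (cross=-40.355)
ex = (C−B)/|BC| = (0.3010,-0.9536); ey = (0.9536,0.3010)
P = B + 2.81·ex + 3.16·ey = (6.2233,0.1186)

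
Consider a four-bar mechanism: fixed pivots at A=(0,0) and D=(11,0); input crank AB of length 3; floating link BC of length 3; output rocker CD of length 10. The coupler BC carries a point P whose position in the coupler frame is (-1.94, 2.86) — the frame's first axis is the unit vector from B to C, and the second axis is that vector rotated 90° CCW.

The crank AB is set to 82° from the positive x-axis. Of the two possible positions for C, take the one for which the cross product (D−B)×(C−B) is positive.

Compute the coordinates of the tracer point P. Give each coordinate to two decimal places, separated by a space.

A=(0,0), D=(11.00,0)
B = A + 3.00·(cos82°, sin82°) = (0.4175, 2.9708)
|BD| = 10.9916
circle(B,3.00) ∩ circle(D,10.00): a=1.3562, h=2.6759
  candidates: C₊=(2.4465,5.1806) cross=29.413; C₋=(1.0000,0.0279) cross=-29.413
  mode + wants cross > 0 → take C=(2.4465,5.1806) (cross=29.413)
ex = (C−B)/|BC| = (0.6763,0.7366); ey = (-0.7366,0.6763)
P = B + -1.94·ex + 2.86·ey = (-3.0012,3.4762)

-3.00 3.48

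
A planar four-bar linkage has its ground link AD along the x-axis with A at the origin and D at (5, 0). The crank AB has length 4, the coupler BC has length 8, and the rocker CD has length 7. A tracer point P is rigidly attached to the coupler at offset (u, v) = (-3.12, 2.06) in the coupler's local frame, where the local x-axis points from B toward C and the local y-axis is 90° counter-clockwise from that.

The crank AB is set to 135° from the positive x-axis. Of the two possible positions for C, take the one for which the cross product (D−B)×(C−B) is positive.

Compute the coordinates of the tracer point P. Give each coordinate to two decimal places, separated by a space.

-6.56 3.00

A=(0,0), D=(5.00,0)
B = A + 4.00·(cos135°, sin135°) = (-2.8284, 2.8284)
|BD| = 8.3237
circle(B,8.00) ∩ circle(D,7.00): a=5.0629, h=6.1941
  candidates: C₊=(4.0380,6.9336) cross=51.558; C₋=(-0.1716,-4.7175) cross=-51.558
  mode + wants cross > 0 → take C=(4.0380,6.9336) (cross=51.558)
ex = (C−B)/|BC| = (0.8583,0.5131); ey = (-0.5131,0.8583)
P = B + -3.12·ex + 2.06·ey = (-6.5634,2.9955)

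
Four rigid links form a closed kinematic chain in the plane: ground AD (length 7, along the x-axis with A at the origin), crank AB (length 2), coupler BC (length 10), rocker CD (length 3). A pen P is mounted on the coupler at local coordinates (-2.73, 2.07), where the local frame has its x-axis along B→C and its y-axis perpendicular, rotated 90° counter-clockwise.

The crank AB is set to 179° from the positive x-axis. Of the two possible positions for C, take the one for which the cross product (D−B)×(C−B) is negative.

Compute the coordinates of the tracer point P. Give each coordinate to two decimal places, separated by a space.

-3.99 2.83

A=(0,0), D=(7.00,0)
B = A + 2.00·(cos179°, sin179°) = (-1.9997, 0.0349)
|BD| = 8.9998
circle(B,10.00) ∩ circle(D,3.00): a=9.5556, h=2.9481
  candidates: C₊=(7.5672,2.9459) cross=26.532; C₋=(7.5444,-2.9502) cross=-26.532
  mode - wants cross < 0 → take C=(7.5444,-2.9502) (cross=-26.532)
ex = (C−B)/|BC| = (0.9544,-0.2985); ey = (0.2985,0.9544)
P = B + -2.73·ex + 2.07·ey = (-3.9873,2.8255)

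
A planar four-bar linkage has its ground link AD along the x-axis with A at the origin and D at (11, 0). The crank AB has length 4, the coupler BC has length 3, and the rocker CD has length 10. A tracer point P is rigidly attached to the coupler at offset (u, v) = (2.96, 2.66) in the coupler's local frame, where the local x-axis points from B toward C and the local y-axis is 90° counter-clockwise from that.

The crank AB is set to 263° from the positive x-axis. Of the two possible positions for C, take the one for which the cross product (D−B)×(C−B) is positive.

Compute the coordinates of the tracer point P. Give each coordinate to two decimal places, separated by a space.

A=(0,0), D=(11.00,0)
B = A + 4.00·(cos263°, sin263°) = (-0.4875, -3.9702)
|BD| = 12.1542
circle(B,3.00) ∩ circle(D,10.00): a=2.3335, h=1.8854
  candidates: C₊=(1.1022,-1.4260) cross=22.915; C₋=(2.3339,-4.9899) cross=-22.915
  mode + wants cross > 0 → take C=(1.1022,-1.4260) (cross=22.915)
ex = (C−B)/|BC| = (0.5299,0.8481); ey = (-0.8481,0.5299)
P = B + 2.96·ex + 2.66·ey = (-1.1749,-0.0504)

-1.17 -0.05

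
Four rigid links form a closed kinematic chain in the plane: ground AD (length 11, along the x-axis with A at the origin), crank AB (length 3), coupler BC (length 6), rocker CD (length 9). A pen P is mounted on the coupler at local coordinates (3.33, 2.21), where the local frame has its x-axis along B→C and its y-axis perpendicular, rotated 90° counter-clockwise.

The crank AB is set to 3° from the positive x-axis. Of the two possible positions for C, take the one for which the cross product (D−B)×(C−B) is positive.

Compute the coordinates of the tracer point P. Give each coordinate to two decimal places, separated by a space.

1.56 3.89

A=(0,0), D=(11.00,0)
B = A + 3.00·(cos3°, sin3°) = (2.9959, 0.1570)
|BD| = 8.0057
circle(B,6.00) ∩ circle(D,9.00): a=1.1923, h=5.8803
  candidates: C₊=(4.3033,6.0128) cross=47.076; C₋=(4.0726,-5.7456) cross=-47.076
  mode + wants cross > 0 → take C=(4.3033,6.0128) (cross=47.076)
ex = (C−B)/|BC| = (0.2179,0.9760); ey = (-0.9760,0.2179)
P = B + 3.33·ex + 2.21·ey = (1.5646,3.8886)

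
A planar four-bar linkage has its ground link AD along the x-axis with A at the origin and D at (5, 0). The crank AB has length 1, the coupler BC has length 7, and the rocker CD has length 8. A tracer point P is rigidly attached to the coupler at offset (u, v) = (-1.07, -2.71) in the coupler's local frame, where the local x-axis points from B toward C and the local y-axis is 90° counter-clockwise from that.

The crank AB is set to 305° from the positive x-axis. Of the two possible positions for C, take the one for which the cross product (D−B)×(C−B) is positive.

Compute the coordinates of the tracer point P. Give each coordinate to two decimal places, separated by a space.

A=(0,0), D=(5.00,0)
B = A + 1.00·(cos305°, sin305°) = (0.5736, -0.8192)
|BD| = 4.5016
circle(B,7.00) ∩ circle(D,8.00): a=0.5847, h=6.9755
  candidates: C₊=(-0.1208,6.1463) cross=31.401; C₋=(2.4179,-7.5718) cross=-31.401
  mode + wants cross > 0 → take C=(-0.1208,6.1463) (cross=31.401)
ex = (C−B)/|BC| = (-0.0992,0.9951); ey = (-0.9951,-0.0992)
P = B + -1.07·ex + -2.71·ey = (3.3764,-1.6150)

3.38 -1.62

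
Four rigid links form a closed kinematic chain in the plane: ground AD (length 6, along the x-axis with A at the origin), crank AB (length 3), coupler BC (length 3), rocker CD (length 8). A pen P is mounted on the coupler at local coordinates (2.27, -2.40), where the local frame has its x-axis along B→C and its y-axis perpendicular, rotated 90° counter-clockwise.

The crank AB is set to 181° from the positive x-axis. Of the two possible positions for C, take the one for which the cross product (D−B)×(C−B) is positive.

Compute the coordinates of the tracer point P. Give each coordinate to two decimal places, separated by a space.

A=(0,0), D=(6.00,0)
B = A + 3.00·(cos181°, sin181°) = (-2.9995, -0.0524)
|BD| = 8.9997
circle(B,3.00) ∩ circle(D,8.00): a=1.4442, h=2.6295
  candidates: C₊=(-1.5707,2.5855) cross=23.665; C₋=(-1.5401,-2.6734) cross=-23.665
  mode + wants cross > 0 → take C=(-1.5707,2.5855) (cross=23.665)
ex = (C−B)/|BC| = (0.4763,0.8793); ey = (-0.8793,0.4763)
P = B + 2.27·ex + -2.40·ey = (0.1919,0.8005)

0.19 0.80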